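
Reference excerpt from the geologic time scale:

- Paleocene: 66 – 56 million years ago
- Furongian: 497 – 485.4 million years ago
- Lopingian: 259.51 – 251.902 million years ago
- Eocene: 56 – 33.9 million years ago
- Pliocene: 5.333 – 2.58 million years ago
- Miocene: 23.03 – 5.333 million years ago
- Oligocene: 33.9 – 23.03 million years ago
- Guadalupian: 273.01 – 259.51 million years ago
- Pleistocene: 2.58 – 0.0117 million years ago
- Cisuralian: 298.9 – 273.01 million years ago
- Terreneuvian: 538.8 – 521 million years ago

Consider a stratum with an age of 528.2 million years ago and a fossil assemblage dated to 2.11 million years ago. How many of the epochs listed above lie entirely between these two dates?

The older date is 528.2 Ma and the younger is 2.11 Ma.
Epochs with start < 528.2 and end > 2.11 Ma: Furongian (497–485.4), Cisuralian (298.9–273.01), Guadalupian (273.01–259.51), Lopingian (259.51–251.902), Paleocene (66–56), Eocene (56–33.9), Oligocene (33.9–23.03), Miocene (23.03–5.333), Pliocene (5.333–2.58).
That is 9 complete epochs.

9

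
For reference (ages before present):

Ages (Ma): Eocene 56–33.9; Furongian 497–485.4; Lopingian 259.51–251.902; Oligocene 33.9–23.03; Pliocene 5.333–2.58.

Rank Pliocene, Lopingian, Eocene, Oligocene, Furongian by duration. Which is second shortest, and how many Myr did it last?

Lopingian, 7.608 million years

Durations: Pliocene 2.753; Lopingian 7.608; Eocene 22.1; Oligocene 10.87; Furongian 11.6 Myr.
Sorted shortest-first: Pliocene (2.753), Lopingian (7.608), Oligocene (10.87), Furongian (11.6), Eocene (22.1).
The second shortest is Lopingian at 7.608 Myr.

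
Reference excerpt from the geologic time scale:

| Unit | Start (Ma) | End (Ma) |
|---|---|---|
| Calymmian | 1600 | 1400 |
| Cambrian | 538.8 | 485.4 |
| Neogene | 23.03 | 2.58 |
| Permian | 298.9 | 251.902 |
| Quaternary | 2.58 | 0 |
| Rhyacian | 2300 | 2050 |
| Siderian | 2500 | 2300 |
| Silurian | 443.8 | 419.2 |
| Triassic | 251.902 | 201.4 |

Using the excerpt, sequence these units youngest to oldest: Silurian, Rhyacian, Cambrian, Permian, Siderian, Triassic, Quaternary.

Read off each span (Ma): Silurian 443.8–419.2; Rhyacian 2300–2050; Cambrian 538.8–485.4; Permian 298.9–251.902; Siderian 2500–2300; Triassic 251.902–201.4; Quaternary 2.58–0.
Larger Ma is older, so oldest→youngest is Siderian, Rhyacian, Cambrian, Silurian, Permian, Triassic, Quaternary; reverse it for youngest→oldest.

Quaternary, then Triassic, then Permian, then Silurian, then Cambrian, then Rhyacian, then Siderian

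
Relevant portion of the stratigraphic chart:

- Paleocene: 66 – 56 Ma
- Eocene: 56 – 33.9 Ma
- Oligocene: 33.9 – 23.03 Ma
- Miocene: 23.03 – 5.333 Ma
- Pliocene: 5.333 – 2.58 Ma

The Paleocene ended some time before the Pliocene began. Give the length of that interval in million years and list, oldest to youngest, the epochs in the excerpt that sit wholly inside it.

50.667 million years; Eocene, Oligocene, Miocene

The Paleocene closes at 56 Ma and the Pliocene opens at 5.333 Ma, so the interval is 56 − 5.333 = 50.667 Myr.
An epoch fits inside if it starts at or after 56 Ma and ends at or before 5.333 Ma; oldest first that gives Eocene, Oligocene, Miocene.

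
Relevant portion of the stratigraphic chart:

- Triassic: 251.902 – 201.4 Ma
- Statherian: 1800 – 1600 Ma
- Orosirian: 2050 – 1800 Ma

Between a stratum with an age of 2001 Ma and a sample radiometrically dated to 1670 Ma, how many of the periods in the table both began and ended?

The older date is 2001 Ma and the younger is 1670 Ma.
No period both begins after 2001 Ma and ends before 1670 Ma, so the count is 0.

0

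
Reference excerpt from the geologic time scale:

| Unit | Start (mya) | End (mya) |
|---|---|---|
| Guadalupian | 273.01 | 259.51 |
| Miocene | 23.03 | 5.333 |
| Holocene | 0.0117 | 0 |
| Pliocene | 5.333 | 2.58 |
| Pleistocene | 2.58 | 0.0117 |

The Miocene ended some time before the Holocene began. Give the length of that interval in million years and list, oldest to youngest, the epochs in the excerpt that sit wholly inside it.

The Miocene closes at 5.333 Ma and the Holocene opens at 0.0117 Ma, so the interval is 5.333 − 0.0117 = 5.3213 Myr.
An epoch fits inside if it starts at or after 5.333 Ma and ends at or before 0.0117 Ma; oldest first that gives Pliocene, Pleistocene.

5.3213 million years; Pliocene, Pleistocene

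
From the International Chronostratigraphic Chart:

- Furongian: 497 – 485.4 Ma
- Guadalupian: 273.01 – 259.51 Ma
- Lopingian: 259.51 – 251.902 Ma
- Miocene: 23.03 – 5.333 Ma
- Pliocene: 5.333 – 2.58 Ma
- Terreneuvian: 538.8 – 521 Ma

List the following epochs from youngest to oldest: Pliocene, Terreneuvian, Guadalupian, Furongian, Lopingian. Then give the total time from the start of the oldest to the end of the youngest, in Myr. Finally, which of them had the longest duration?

From the excerpt: Pliocene 5.333–2.58; Terreneuvian 538.8–521; Guadalupian 273.01–259.51; Furongian 497–485.4; Lopingian 259.51–251.902 (Ma).
Larger Ma is earlier, so the oldest is Terreneuvian and the youngest is Pliocene; youngest to oldest: Pliocene, Lopingian, Guadalupian, Furongian, Terreneuvian.
Oldest start 538.8 minus youngest end 2.58 gives 536.22 Myr overall.
Individual lengths (start − end): Lopingian 7.608; Pliocene 2.753; Terreneuvian 17.8; Guadalupian 13.5; Furongian 11.6. The largest is Terreneuvian at 17.8 Myr.

Pliocene, Lopingian, Guadalupian, Furongian, Terreneuvian; total span 536.22 Myr; longest is Terreneuvian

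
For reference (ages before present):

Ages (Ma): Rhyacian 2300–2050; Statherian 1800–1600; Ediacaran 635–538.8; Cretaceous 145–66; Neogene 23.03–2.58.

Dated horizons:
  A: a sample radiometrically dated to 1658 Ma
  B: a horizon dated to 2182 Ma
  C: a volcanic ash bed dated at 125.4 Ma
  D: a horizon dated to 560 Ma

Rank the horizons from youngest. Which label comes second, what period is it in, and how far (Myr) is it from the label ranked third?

D, in the Ediacaran; 1098 million years to A

Sorted youngest-first by Ma: C (125.4), D (560), A (1658), B (2182).
The second youngest is D at 560 Ma, which lies in 635–538.8 Ma: the Ediacaran.
The third youngest is A at 1658 Ma; separation = |560 − 1658| = 1098 Myr.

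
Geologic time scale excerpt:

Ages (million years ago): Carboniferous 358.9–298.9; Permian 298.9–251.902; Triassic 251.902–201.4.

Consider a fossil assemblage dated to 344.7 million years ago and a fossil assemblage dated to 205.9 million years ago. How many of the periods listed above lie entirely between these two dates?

1

344.7 Ma sits inside the Carboniferous (358.9–298.9) and 205.9 Ma inside the Triassic (251.902–201.4); neither of those is wholly between the two dates.
The listed periods lying completely between them are Permian — 1 in all.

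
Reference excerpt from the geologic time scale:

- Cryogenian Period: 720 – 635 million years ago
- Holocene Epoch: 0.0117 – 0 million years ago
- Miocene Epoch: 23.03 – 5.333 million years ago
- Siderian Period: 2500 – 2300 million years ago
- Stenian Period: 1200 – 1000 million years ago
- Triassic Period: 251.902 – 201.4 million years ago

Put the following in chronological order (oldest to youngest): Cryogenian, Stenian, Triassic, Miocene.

Stenian, Cryogenian, Triassic, Miocene

Sorting by start age (descending Ma, since larger Ma = older): Stenian began 1200, Cryogenian began 720, Triassic began 251.902, Miocene began 23.03.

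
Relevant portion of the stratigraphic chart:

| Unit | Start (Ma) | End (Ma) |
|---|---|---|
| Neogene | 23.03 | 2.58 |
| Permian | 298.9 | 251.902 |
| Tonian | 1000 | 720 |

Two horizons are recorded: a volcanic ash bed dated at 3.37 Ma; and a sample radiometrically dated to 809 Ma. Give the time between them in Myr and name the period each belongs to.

Elapsed time: 809 − 3.37 = 805.63 Myr.
3.37 Ma lies within 23.03–2.58 Ma: Neogene.
809 Ma lies within 1000–720 Ma: Tonian.

805.63 million years apart; the first in the Neogene, the second in the Tonian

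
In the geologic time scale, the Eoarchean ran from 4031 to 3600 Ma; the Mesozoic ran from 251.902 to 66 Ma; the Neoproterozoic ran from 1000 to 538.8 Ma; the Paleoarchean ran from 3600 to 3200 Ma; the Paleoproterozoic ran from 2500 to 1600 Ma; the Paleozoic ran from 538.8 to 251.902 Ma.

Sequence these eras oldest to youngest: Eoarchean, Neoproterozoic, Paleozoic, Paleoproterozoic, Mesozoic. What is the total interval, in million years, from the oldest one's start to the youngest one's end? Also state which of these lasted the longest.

From the excerpt: Eoarchean 4031–3600; Neoproterozoic 1000–538.8; Paleozoic 538.8–251.902; Paleoproterozoic 2500–1600; Mesozoic 251.902–66 (Ma).
Larger Ma is earlier, so the oldest is Eoarchean and the youngest is Mesozoic; oldest to youngest: Eoarchean, Paleoproterozoic, Neoproterozoic, Paleozoic, Mesozoic.
Oldest start 4031 minus youngest end 66 gives 3965 Myr overall.
Individual lengths (start − end): Mesozoic 185.902; Neoproterozoic 461.2; Eoarchean 431; Paleozoic 286.898; Paleoproterozoic 900. The largest is Paleoproterozoic at 900 Myr.

Eoarchean → Paleoproterozoic → Neoproterozoic → Paleozoic → Mesozoic; total span 3965 Myr; longest is Paleoproterozoic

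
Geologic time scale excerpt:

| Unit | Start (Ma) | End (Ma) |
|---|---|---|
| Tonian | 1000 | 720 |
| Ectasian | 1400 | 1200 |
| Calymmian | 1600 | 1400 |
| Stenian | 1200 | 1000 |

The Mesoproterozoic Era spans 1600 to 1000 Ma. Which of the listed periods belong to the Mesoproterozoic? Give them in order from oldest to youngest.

Periods with both bounds inside 1600–1000 Ma: Calymmian (1600–1400), Ectasian (1400–1200), Stenian (1200–1000).

Calymmian, Ectasian, Stenian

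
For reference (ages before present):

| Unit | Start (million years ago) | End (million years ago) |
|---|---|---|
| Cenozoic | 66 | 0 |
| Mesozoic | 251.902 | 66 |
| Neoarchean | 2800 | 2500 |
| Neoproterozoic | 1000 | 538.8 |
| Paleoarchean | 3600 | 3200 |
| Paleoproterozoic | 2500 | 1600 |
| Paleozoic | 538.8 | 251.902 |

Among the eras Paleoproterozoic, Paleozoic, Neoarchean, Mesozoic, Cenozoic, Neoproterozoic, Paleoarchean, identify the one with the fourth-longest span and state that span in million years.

Neoarchean, 300 million years

Durations: Paleoproterozoic 900; Paleozoic 286.898; Neoarchean 300; Mesozoic 185.902; Cenozoic 66; Neoproterozoic 461.2; Paleoarchean 400 Myr.
Sorted longest-first: Paleoproterozoic (900), Neoproterozoic (461.2), Paleoarchean (400), Neoarchean (300), Paleozoic (286.898), Mesozoic (185.902), Cenozoic (66).
The fourth longest is Neoarchean at 300 Myr.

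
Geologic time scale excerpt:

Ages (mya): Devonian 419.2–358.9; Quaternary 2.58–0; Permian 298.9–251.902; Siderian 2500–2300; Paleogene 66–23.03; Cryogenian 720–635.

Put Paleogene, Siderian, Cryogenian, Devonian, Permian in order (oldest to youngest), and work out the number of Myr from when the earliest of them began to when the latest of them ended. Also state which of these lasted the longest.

Start ages (Ma): Siderian 2500, Cryogenian 720, Devonian 419.2, Permian 298.9, Paleogene 66.
Ordered oldest to youngest: Siderian, Cryogenian, Devonian, Permian, Paleogene.
Span = 2500 − 23.03 = 2476.97 Myr.
Durations: Siderian 200, Cryogenian 85, Paleogene 42.97, Devonian 60.3, Permian 46.998 → longest is Siderian (200 Myr).

Siderian → Cryogenian → Devonian → Permian → Paleogene; total span 2476.97 Myr; longest is Siderian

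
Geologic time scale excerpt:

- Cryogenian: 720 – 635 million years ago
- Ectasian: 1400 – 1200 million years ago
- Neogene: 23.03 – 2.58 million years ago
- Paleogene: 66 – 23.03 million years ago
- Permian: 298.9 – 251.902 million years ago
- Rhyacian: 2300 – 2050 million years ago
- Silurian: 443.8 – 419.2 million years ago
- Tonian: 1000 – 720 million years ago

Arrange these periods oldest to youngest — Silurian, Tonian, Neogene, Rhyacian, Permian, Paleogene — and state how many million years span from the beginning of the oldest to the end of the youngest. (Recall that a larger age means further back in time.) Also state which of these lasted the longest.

Rhyacian → Tonian → Silurian → Permian → Paleogene → Neogene; total span 2297.42 Myr; longest is Tonian

Start ages (Ma): Rhyacian 2300, Tonian 1000, Silurian 443.8, Permian 298.9, Paleogene 66, Neogene 23.03.
Ordered oldest to youngest: Rhyacian, Tonian, Silurian, Permian, Paleogene, Neogene.
Span = 2300 − 2.58 = 2297.42 Myr.
Durations: Permian 46.998, Paleogene 42.97, Neogene 20.45, Silurian 24.6, Tonian 280, Rhyacian 250 → longest is Tonian (280 Myr).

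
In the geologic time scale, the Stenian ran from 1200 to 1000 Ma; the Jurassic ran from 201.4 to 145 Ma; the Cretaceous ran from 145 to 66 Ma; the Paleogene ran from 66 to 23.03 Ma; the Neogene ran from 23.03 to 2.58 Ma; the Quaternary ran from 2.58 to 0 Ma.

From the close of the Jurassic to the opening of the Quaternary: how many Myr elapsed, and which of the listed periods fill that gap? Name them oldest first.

142.42 million years; Cretaceous, Paleogene, Neogene

End of Jurassic = 145 Ma; start of Quaternary = 2.58 Ma.
Gap = 145 − 2.58 = 142.42 Myr.
Periods wholly inside 145–2.58 Ma: Cretaceous (145–66), Paleogene (66–23.03), Neogene (23.03–2.58).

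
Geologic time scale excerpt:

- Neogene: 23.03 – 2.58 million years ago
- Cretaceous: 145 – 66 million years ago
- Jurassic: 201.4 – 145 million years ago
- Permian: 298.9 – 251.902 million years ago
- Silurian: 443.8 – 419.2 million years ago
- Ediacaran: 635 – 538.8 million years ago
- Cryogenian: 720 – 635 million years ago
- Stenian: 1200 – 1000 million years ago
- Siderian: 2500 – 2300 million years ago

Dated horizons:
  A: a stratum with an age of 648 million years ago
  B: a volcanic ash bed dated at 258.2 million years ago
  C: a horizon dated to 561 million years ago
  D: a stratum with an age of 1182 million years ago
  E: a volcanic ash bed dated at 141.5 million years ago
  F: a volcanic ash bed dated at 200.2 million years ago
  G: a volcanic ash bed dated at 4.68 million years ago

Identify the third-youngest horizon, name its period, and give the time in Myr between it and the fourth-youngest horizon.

Smaller Ma means younger, so youngest first: G 4.68 < E 141.5 < F 200.2 < B 258.2 < C 561 < A 648 < D 1182.
Counting 3 along gives F (200.2 Ma); the excerpt puts that inside the Jurassic, 201.4–145 Ma.
Next in line is B (258.2 Ma), and 258.2 − 200.2 = 58 Myr.

F, in the Jurassic; 58 million years to B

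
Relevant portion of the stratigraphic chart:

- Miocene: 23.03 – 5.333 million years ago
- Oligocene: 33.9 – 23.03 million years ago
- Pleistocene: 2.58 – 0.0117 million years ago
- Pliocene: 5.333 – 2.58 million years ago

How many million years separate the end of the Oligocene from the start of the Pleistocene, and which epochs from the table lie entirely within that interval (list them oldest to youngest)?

The Oligocene closes at 23.03 Ma and the Pleistocene opens at 2.58 Ma, so the interval is 23.03 − 2.58 = 20.45 Myr.
An epoch fits inside if it starts at or after 23.03 Ma and ends at or before 2.58 Ma; oldest first that gives Miocene, Pliocene.

20.45 million years; Miocene, Pliocene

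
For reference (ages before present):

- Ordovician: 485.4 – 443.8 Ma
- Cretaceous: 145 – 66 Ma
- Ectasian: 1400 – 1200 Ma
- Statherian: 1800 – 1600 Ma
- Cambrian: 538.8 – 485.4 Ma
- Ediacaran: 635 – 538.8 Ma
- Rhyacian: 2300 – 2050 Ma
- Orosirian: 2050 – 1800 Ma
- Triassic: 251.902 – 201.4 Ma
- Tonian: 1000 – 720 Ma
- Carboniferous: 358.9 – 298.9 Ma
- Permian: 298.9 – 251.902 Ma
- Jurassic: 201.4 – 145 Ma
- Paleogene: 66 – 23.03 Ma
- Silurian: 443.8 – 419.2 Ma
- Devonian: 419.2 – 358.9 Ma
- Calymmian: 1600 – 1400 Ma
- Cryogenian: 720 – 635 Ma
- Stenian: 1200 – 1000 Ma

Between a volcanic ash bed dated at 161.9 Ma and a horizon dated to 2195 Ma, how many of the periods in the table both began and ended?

15

2195 Ma sits inside the Rhyacian (2300–2050) and 161.9 Ma inside the Jurassic (201.4–145); neither of those is wholly between the two dates.
The listed periods lying completely between them are Orosirian, Statherian, Calymmian, Ectasian, Stenian, Tonian, Cryogenian, Ediacaran, Cambrian, Ordovician, Silurian, Devonian, Carboniferous, Permian, Triassic — 15 in all.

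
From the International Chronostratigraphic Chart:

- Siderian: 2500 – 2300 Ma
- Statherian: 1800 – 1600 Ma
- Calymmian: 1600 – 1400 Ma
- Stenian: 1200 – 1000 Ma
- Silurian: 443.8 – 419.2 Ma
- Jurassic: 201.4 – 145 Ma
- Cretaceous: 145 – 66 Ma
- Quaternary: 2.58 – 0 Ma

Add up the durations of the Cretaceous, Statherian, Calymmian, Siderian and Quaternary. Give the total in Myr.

681.58 million years

Each duration: Cretaceous = 79; Statherian = 200; Calymmian = 200; Siderian = 200; Quaternary = 2.58.
Sum: 79 + 200 + 200 + 200 + 2.58 = 681.58 Myr.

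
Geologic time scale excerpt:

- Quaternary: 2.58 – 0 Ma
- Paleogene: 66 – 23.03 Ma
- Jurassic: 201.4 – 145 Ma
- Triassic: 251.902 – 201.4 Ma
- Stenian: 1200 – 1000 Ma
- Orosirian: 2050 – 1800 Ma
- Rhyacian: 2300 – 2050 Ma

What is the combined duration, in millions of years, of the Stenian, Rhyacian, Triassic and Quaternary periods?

Duration is start − end for each: (1200 − 1000) + (2300 − 2050) + (251.902 − 201.4) + (2.58 − 0).
That is 200 + 250 + 50.502 + 2.58, which totals 503.082 million years.

503.082 million years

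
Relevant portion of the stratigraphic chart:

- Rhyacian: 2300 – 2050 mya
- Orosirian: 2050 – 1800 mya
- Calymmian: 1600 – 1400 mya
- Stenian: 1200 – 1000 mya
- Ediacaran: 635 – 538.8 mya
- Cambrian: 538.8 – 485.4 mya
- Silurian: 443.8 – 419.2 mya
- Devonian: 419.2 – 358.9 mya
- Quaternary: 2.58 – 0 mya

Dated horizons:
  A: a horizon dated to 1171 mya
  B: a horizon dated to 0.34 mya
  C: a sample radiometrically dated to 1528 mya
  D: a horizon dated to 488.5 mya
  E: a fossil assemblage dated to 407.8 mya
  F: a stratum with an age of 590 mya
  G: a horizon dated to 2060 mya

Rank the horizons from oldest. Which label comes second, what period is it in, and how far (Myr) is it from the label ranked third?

Sorted oldest-first by Ma: G (2060), C (1528), A (1171), F (590), D (488.5), E (407.8), B (0.34).
The second oldest is C at 1528 Ma, which lies in 1600–1400 Ma: the Calymmian.
The third oldest is A at 1171 Ma; separation = |1528 − 1171| = 357 Myr.

C, in the Calymmian; 357 million years to A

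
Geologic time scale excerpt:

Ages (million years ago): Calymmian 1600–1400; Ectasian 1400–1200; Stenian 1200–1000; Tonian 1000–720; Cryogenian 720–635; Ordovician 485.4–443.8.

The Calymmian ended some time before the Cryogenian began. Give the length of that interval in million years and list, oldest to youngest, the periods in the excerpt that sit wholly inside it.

End of Calymmian = 1400 Ma; start of Cryogenian = 720 Ma.
Gap = 1400 − 720 = 680 Myr.
Periods wholly inside 1400–720 Ma: Ectasian (1400–1200), Stenian (1200–1000), Tonian (1000–720).

680 million years; Ectasian, Stenian, Tonian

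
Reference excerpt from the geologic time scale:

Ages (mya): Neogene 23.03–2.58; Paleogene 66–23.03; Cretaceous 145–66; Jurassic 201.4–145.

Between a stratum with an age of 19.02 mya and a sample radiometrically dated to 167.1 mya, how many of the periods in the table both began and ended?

167.1 Ma sits inside the Jurassic (201.4–145) and 19.02 Ma inside the Neogene (23.03–2.58); neither of those is wholly between the two dates.
The listed periods lying completely between them are Cretaceous, Paleogene — 2 in all.

2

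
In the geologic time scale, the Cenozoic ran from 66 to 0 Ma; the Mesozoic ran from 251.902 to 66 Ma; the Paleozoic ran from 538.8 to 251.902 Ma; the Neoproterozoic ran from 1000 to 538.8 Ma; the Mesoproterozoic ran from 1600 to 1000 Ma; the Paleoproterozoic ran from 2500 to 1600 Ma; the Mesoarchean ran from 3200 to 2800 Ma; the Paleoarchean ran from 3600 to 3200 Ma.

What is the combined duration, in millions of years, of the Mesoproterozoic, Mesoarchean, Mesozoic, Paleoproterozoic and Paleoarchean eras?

Duration is start − end for each: (1600 − 1000) + (3200 − 2800) + (251.902 − 66) + (2500 − 1600) + (3600 − 3200).
That is 600 + 400 + 185.902 + 900 + 400, which totals 2485.902 million years.

2485.902 million years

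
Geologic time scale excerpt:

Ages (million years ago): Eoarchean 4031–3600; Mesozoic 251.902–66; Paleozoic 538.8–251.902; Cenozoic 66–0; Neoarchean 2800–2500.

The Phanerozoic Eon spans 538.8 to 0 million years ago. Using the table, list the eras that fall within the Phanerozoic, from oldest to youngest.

Paleozoic, Mesozoic, Cenozoic

Eras with both bounds inside 538.8–0 Ma: Paleozoic (538.8–251.902), Mesozoic (251.902–66), Cenozoic (66–0).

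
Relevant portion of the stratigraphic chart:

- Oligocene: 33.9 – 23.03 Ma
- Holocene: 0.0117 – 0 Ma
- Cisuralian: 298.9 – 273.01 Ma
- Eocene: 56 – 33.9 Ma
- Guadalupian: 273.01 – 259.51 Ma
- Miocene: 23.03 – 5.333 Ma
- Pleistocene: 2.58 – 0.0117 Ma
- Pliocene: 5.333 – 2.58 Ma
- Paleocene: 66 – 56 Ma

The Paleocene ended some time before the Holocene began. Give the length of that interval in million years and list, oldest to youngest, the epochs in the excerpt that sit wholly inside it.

55.9883 million years; Eocene, Oligocene, Miocene, Pliocene, Pleistocene

End of Paleocene = 56 Ma; start of Holocene = 0.0117 Ma.
Gap = 56 − 0.0117 = 55.9883 Myr.
Epochs wholly inside 56–0.0117 Ma: Eocene (56–33.9), Oligocene (33.9–23.03), Miocene (23.03–5.333), Pliocene (5.333–2.58), Pleistocene (2.58–0.0117).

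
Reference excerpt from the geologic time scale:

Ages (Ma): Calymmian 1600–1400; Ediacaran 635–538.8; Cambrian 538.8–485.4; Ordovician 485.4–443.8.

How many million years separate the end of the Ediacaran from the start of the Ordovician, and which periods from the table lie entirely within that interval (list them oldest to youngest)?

53.4 million years; Cambrian

The Ediacaran closes at 538.8 Ma and the Ordovician opens at 485.4 Ma, so the interval is 538.8 − 485.4 = 53.4 Myr.
A period fits inside if it starts at or after 538.8 Ma and ends at or before 485.4 Ma; oldest first that gives Cambrian.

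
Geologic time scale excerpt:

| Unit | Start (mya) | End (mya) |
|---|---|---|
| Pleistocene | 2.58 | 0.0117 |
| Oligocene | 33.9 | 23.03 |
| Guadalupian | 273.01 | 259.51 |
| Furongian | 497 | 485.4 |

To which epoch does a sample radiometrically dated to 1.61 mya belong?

Pleistocene

1.61 Ma lies between 2.58 and 0.0117 Ma, so it falls in the Pleistocene.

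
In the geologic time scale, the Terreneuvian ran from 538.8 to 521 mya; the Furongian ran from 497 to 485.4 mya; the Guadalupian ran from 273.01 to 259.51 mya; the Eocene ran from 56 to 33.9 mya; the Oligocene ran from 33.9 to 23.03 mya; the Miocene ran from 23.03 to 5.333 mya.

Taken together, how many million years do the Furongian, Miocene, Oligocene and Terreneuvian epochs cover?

Each duration: Furongian = 11.6; Miocene = 17.697; Oligocene = 10.87; Terreneuvian = 17.8.
Sum: 11.6 + 17.697 + 10.87 + 17.8 = 57.967 Myr.

57.967 million years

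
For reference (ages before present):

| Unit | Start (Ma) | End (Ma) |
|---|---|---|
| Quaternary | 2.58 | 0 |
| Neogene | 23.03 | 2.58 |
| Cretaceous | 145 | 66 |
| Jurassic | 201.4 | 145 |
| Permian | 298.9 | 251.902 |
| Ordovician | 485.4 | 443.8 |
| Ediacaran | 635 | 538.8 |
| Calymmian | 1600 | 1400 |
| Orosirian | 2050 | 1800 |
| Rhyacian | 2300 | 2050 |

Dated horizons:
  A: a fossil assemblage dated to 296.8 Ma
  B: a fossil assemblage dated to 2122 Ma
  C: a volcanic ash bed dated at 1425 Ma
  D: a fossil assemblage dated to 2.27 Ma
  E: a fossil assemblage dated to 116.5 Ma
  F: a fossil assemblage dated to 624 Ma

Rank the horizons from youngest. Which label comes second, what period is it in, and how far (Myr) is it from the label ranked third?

E, in the Cretaceous; 180.3 million years to A

Sorted youngest-first by Ma: D (2.27), E (116.5), A (296.8), F (624), C (1425), B (2122).
The second youngest is E at 116.5 Ma, which lies in 145–66 Ma: the Cretaceous.
The third youngest is A at 296.8 Ma; separation = |116.5 − 296.8| = 180.3 Myr.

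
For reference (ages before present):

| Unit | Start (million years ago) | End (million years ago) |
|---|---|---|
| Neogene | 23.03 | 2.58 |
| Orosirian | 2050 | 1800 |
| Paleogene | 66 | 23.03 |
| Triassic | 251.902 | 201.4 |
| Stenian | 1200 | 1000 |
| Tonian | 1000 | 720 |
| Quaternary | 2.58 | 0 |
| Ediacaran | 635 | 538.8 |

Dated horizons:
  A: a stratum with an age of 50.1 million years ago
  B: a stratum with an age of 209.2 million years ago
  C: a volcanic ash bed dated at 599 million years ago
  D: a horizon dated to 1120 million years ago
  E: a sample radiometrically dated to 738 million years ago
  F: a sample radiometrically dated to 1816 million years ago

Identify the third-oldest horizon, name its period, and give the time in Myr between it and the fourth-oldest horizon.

Larger Ma means older, so oldest first: F 1816 > D 1120 > E 738 > C 599 > B 209.2 > A 50.1.
Counting 3 along gives E (738 Ma); the excerpt puts that inside the Tonian, 1000–720 Ma.
Next in line is C (599 Ma), and 738 − 599 = 139 Myr.

E, in the Tonian; 139 million years to C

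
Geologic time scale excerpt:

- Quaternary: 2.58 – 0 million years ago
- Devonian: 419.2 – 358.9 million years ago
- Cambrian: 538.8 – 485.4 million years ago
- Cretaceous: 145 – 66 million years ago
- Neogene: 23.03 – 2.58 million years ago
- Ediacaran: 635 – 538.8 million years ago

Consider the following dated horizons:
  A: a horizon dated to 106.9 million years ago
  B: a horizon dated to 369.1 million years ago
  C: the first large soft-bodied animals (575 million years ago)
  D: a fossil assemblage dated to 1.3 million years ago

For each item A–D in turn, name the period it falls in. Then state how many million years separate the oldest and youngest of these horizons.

A: 106.9 Ma lies in 145–66 Ma, so Cretaceous.
B: 369.1 Ma lies in 419.2–358.9 Ma, so Devonian.
C: 575 Ma lies in 635–538.8 Ma, so Ediacaran.
D: 1.3 Ma lies in 2.58–0 Ma, so Quaternary.
Oldest = 575 Ma, youngest = 1.3 Ma → span 573.7 Myr.

A — Cretaceous; B — Devonian; C — Ediacaran; D — Quaternary; span 573.7 million years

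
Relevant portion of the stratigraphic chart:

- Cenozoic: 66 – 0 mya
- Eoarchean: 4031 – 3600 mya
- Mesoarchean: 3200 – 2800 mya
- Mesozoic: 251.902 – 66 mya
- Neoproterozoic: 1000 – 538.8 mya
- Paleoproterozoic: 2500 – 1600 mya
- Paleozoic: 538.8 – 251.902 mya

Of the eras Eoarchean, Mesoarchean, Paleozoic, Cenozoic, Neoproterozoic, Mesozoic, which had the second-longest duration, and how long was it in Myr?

Start − end for each: Eoarchean 4031 − 3600 = 431; Mesoarchean 3200 − 2800 = 400; Paleozoic 538.8 − 251.902 = 286.898; Cenozoic 66 − 0 = 66; Neoproterozoic 1000 − 538.8 = 461.2; Mesozoic 251.902 − 66 = 185.902.
Ranking these from longest: Neoproterozoic > Eoarchean > Mesoarchean > Paleozoic > Mesozoic > Cenozoic.
Position 2 in that ranking is Eoarchean, which lasted 431 Myr.

Eoarchean, 431 million years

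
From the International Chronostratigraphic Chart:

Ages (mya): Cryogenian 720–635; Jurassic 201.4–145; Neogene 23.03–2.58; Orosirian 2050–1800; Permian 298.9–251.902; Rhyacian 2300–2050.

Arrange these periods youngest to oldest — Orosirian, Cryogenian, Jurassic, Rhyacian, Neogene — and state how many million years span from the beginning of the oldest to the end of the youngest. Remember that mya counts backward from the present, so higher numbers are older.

Neogene → Jurassic → Cryogenian → Orosirian → Rhyacian; total span 2297.42 Myr

From the excerpt: Orosirian 2050–1800; Cryogenian 720–635; Jurassic 201.4–145; Rhyacian 2300–2050; Neogene 23.03–2.58 (Ma).
Larger Ma is earlier, so the oldest is Rhyacian and the youngest is Neogene; youngest to oldest: Neogene, Jurassic, Cryogenian, Orosirian, Rhyacian.
Oldest start 2300 minus youngest end 2.58 gives 2297.42 Myr overall.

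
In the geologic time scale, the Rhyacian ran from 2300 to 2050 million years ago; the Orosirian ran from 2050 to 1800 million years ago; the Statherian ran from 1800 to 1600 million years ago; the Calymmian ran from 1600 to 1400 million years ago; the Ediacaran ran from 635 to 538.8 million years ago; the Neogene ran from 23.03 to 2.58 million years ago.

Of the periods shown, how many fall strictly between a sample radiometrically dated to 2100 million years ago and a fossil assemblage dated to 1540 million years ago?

2

The older date is 2100 Ma and the younger is 1540 Ma.
Periods with start < 2100 and end > 1540 Ma: Orosirian (2050–1800), Statherian (1800–1600).
That is 2 complete periods.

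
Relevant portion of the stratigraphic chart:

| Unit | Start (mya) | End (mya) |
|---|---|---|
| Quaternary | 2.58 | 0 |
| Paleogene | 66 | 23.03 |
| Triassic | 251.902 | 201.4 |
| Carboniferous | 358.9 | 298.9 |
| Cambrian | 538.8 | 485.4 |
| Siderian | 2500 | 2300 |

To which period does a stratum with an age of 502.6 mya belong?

Cambrian

502.6 Ma lies between 538.8 and 485.4 Ma, so it falls in the Cambrian.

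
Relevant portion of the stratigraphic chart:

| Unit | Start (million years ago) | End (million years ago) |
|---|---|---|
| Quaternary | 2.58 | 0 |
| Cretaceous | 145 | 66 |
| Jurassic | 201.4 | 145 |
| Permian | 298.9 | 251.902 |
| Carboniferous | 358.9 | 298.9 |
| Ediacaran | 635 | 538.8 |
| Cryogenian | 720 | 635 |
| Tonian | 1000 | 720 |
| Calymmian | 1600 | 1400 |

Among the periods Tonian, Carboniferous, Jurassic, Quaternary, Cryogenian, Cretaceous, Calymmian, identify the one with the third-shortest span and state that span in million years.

Durations: Tonian 280; Carboniferous 60; Jurassic 56.4; Quaternary 2.58; Cryogenian 85; Cretaceous 79; Calymmian 200 Myr.
Sorted shortest-first: Quaternary (2.58), Jurassic (56.4), Carboniferous (60), Cretaceous (79), Cryogenian (85), Calymmian (200), Tonian (280).
The third shortest is Carboniferous at 60 Myr.

Carboniferous, 60 million years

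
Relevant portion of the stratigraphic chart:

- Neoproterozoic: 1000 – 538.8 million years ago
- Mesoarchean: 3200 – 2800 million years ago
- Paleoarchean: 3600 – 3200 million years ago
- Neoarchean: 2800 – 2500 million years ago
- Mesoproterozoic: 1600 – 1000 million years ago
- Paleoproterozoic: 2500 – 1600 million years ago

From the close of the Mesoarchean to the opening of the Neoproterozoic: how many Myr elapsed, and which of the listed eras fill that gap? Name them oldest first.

End of Mesoarchean = 2800 Ma; start of Neoproterozoic = 1000 Ma.
Gap = 2800 − 1000 = 1800 Myr.
Eras wholly inside 2800–1000 Ma: Neoarchean (2800–2500), Paleoproterozoic (2500–1600), Mesoproterozoic (1600–1000).

1800 million years; Neoarchean, Paleoproterozoic, Mesoproterozoic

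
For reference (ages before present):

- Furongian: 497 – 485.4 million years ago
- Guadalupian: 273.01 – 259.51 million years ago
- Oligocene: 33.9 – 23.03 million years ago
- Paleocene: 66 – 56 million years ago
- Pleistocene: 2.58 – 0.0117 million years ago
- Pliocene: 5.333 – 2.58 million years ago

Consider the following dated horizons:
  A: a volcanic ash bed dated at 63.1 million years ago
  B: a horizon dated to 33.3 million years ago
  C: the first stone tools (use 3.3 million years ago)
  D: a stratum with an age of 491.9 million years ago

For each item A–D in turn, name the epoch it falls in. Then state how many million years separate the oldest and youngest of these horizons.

Match each age against the start–end ranges in the excerpt: A = 63.1 Ma → Paleocene (66–56); B = 33.3 Ma → Oligocene (33.9–23.03); C = 3.3 Ma → Pliocene (5.333–2.58); D = 491.9 Ma → Furongian (497–485.4).
The largest age is 491.9 Ma and the smallest is 3.3 Ma; their difference is 488.6 Myr.

A — Paleocene; B — Oligocene; C — Pliocene; D — Furongian; span 488.6 million years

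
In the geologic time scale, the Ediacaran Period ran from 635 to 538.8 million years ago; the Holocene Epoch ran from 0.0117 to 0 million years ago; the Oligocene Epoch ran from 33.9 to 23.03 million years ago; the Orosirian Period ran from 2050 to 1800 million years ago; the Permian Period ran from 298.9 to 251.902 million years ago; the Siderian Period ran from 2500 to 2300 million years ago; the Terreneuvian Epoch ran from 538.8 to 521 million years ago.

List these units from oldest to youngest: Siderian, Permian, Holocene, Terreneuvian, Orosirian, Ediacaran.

The oldest of these is Siderian (starts 2500 Ma) and the youngest is Holocene (ends 0 Ma).
In between, by decreasing start age: Orosirian (2050), Ediacaran (635), Terreneuvian (538.8), Permian (298.9).

Siderian, Orosirian, Ediacaran, Terreneuvian, Permian, Holocene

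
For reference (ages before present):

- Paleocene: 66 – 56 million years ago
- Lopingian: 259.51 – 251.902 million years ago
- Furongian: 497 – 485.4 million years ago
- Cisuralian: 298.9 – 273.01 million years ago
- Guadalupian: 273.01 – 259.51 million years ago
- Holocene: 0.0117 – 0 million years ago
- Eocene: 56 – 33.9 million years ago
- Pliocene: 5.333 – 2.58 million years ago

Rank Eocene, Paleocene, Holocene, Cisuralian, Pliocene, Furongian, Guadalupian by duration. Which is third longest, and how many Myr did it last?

Start − end for each: Eocene 56 − 33.9 = 22.1; Paleocene 66 − 56 = 10; Holocene 0.0117 − 0 = 0.0117; Cisuralian 298.9 − 273.01 = 25.89; Pliocene 5.333 − 2.58 = 2.753; Furongian 497 − 485.4 = 11.6; Guadalupian 273.01 − 259.51 = 13.5.
Ranking these from longest: Cisuralian > Eocene > Guadalupian > Furongian > Paleocene > Pliocene > Holocene.
Position 3 in that ranking is Guadalupian, which lasted 13.5 Myr.

Guadalupian, 13.5 million years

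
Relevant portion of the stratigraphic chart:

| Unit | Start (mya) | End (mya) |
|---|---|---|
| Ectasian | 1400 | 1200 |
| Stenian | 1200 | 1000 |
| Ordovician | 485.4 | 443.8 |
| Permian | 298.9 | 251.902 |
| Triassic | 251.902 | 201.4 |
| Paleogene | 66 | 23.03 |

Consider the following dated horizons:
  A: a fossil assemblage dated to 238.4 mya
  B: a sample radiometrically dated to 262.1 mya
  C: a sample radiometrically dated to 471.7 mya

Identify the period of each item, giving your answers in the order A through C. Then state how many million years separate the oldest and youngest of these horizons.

A: 238.4 Ma lies in 251.902–201.4 Ma, so Triassic.
B: 262.1 Ma lies in 298.9–251.902 Ma, so Permian.
C: 471.7 Ma lies in 485.4–443.8 Ma, so Ordovician.
Oldest = 471.7 Ma, youngest = 238.4 Ma → span 233.3 Myr.

A — Triassic; B — Permian; C — Ordovician; span 233.3 million years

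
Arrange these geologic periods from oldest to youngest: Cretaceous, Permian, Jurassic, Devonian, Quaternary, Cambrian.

Era membership (oldest first within each) — Paleozoic: Cambrian, Devonian, Permian; Mesozoic: Jurassic, Cretaceous; Cenozoic: Quaternary. Paleozoic precedes Mesozoic, which precedes Cenozoic. Concatenating the groups in that era order gives oldest to youngest directly.

Cambrian, Devonian, Permian, Jurassic, Cretaceous, Quaternary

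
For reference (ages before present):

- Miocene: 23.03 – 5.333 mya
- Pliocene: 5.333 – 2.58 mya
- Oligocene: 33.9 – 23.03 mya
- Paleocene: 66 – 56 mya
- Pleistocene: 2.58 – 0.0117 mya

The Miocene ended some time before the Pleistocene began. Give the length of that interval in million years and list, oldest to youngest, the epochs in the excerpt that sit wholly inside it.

End of Miocene = 5.333 Ma; start of Pleistocene = 2.58 Ma.
Gap = 5.333 − 2.58 = 2.753 Myr.
Epochs wholly inside 5.333–2.58 Ma: Pliocene (5.333–2.58).

2.753 million years; Pliocene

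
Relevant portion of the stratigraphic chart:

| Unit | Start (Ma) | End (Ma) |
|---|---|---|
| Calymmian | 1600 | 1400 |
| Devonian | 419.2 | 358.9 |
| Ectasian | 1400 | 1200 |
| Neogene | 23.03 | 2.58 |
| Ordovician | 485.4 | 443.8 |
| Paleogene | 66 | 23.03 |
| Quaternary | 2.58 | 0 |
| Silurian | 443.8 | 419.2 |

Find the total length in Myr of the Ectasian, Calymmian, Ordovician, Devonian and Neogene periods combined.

522.35 million years

Duration is start − end for each: (1400 − 1200) + (1600 − 1400) + (485.4 − 443.8) + (419.2 − 358.9) + (23.03 − 2.58).
That is 200 + 200 + 41.6 + 60.3 + 20.45, which totals 522.35 million years.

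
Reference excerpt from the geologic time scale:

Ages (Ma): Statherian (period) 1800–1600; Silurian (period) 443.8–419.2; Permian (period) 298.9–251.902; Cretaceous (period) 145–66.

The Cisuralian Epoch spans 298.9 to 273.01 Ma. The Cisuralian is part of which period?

Permian

The Cisuralian (298.9–273.01 Ma) lies entirely within 298.9–251.902 Ma, the Permian Period.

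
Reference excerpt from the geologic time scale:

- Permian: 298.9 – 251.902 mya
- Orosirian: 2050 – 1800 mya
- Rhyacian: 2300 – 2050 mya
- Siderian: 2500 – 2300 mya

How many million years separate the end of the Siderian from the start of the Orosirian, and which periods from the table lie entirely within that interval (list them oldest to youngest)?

250 million years; Rhyacian

End of Siderian = 2300 Ma; start of Orosirian = 2050 Ma.
Gap = 2300 − 2050 = 250 Myr.
Periods wholly inside 2300–2050 Ma: Rhyacian (2300–2050).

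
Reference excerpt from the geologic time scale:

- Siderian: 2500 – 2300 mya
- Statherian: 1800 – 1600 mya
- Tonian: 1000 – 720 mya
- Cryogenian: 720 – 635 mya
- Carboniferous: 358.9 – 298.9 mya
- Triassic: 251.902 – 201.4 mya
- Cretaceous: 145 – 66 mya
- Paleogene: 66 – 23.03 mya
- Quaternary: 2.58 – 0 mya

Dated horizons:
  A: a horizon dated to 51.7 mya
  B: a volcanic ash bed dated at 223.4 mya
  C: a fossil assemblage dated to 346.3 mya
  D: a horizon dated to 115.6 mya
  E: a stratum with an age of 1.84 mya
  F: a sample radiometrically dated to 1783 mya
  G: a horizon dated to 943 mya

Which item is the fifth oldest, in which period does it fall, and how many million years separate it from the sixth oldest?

Sorted oldest-first by Ma: F (1783), G (943), C (346.3), B (223.4), D (115.6), A (51.7), E (1.84).
The fifth oldest is D at 115.6 Ma, which lies in 145–66 Ma: the Cretaceous.
The sixth oldest is A at 51.7 Ma; separation = |115.6 − 51.7| = 63.9 Myr.

D, in the Cretaceous; 63.9 million years to A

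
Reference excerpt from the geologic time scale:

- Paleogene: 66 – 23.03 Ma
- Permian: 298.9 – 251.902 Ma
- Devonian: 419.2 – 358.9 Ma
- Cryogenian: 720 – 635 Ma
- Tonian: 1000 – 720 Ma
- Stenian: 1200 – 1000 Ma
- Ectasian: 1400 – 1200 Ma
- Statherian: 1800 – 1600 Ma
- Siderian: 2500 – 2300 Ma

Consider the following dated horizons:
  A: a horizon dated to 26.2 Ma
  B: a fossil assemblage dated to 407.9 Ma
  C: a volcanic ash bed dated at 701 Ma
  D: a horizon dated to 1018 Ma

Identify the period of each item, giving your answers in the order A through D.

A — Paleogene; B — Devonian; C — Cryogenian; D — Stenian

A: 26.2 Ma lies in 66–23.03 Ma, so Paleogene.
B: 407.9 Ma lies in 419.2–358.9 Ma, so Devonian.
C: 701 Ma lies in 720–635 Ma, so Cryogenian.
D: 1018 Ma lies in 1200–1000 Ma, so Stenian.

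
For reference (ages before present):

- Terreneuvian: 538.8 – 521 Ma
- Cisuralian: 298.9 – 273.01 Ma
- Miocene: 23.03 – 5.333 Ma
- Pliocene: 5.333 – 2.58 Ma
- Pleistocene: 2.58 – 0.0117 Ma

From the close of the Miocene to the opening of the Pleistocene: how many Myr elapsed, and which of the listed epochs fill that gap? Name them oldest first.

2.753 million years; Pliocene

The Miocene closes at 5.333 Ma and the Pleistocene opens at 2.58 Ma, so the interval is 5.333 − 2.58 = 2.753 Myr.
An epoch fits inside if it starts at or after 5.333 Ma and ends at or before 2.58 Ma; oldest first that gives Pliocene.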